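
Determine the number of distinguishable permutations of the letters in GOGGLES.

GOGGLES has 7 letters with G appearing 3 times.
The number of distinct arrangements is 7!/(3!) = 5040/6 = 840.

840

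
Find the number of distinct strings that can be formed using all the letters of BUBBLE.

120

Letter multiplicities in BUBBLE: B×3, E×1, L×1, U×1.
The number of distinct arrangements is 6!/(3!) = 720/6 = 120.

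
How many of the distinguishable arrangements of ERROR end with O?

Fix O in the last position and arrange the remaining 4 letters.
Those 4 letters have R appearing 3 times, giving (4)!/(3!) = 4.

4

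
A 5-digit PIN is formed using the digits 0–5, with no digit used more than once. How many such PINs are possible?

With no repetition, fill the 5 digits in order: 6 choices, then 5, down to 2.
That product is 6 × 5 × 4 × 3 × 2 = 720.

720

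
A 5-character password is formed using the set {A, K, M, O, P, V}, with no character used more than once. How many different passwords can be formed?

720

Choose and order 5 of the 6 symbols: the first character has 6 options, the next 5, and so on down to 2.
6 × 5 × 4 × 3 × 2 = 720.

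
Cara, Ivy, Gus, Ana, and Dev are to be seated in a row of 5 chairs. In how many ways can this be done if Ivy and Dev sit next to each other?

Place the 3 others and the Ivy-Dev pair as 4 objects in a line; the pair has 2 internal arrangements.
So the count is 2·(4)! = 48.

48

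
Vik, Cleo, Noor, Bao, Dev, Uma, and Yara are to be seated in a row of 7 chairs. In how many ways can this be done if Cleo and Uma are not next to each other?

3600

There are 7! = 5040 arrangements in all. If Cleo and Uma are adjacent, merging them into one block gives 2·(6)! = 1440 arrangements.
So 5040 − 1440 = 3600 arrangements keep them apart.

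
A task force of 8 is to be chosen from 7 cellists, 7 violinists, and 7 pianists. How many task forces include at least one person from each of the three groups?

Unrestricted: C(21,8) = 203490 ways to pick any 8 of the 21.
Subtract selections that omit an entire group: no cellists → C(14,8) = 3003; no violinists → C(14,8) = 3003; no pianists → C(14,8) = 3003.
Add back selections omitting two groups (i.e. drawn from a single group): C(7,8) + C(7,8) + C(7,8) = 0.
By inclusion–exclusion: 203490 − 9009 + 0 = 194481.

194481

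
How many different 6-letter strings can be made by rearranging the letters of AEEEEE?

The 6 letters of AEEEEE have repeats: E appearing 5 times.
The number of distinct arrangements is 6!/(5!) = 720/120 = 6.

6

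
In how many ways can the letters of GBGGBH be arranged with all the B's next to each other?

20

Treat the 2 copies of B as a single block. The multiset to arrange is then {BB, G, G, G, H}, 5 items in all.
That gives (5)!/(3!) = 20 arrangements.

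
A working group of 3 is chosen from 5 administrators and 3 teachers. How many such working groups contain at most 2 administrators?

Split by how many administrators are chosen (0 through 2).
Sum: C(5,0)·C(3,3) + C(5,1)·C(3,2) + C(5,2)·C(3,1) = 1 + 15 + 30 = 46.

46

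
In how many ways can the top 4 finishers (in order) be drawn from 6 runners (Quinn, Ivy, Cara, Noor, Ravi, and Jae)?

360

This is an ordered selection of 4 from 6: P(6,4).
That gives 6 × 5 × 4 × 3 = 360.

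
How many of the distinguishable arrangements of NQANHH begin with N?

Fix N in the first position and arrange the remaining 5 letters.
Those 5 letters have H appearing twice, giving (5)!/(2!) = 60.

60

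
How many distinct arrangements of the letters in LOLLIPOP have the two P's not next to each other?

There are 8!/(3!·2!·2!) = 1680 arrangements of LOLLIPOP in total.
If the two P's are adjacent, glue them into one block, leaving 7 items to arrange: (7)!/(3!·2!) = 420 ways.
Hence 1680 − 420 = 1260.

1260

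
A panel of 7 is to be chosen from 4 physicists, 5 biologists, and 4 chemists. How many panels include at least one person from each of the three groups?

1636

With no constraint there are C(13,7) = 1716 possible selections.
Selections missing a whole group: no physicists → C(9,7) = 36; no biologists → C(8,7) = 8; no chemists → C(9,7) = 36.
Add back selections omitting two groups (i.e. drawn from a single group): C(4,7) + C(5,7) + C(4,7) = 0.
By inclusion–exclusion: 1716 − 80 + 0 = 1636.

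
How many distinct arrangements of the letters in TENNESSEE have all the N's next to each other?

Treat the 2 copies of N as a single block. The multiset to arrange is then {NN, E, E, E, E, S, S, T}, 8 items in all.
That gives (8)!/(4!·2!) = 840 arrangements.

840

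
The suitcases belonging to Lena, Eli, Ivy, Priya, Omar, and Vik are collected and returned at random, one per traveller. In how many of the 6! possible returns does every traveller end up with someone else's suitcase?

265

Let Aᵢ be the assignments in which traveller i gets their own suitcase. We want the size of the complement of A₁∪…∪A_6.
By inclusion–exclusion this is Σ_{j=0}^{6} (−1)^j C(6,j)·(6−j)!.
Computing: 720 − 720 + 360 − 120 + 30 − 6 + 1 = 265.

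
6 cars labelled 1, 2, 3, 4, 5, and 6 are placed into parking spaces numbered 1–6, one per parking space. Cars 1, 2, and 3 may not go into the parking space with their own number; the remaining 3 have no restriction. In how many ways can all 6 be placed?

426

Let Aᵢ (for i ∈ {1, 2, 3}) be the placements that put car i in its forbidden parking space. Any j of these fix j positions, leaving (6−j)! ways to fill the rest, and there are C(3,j) ways to pick which j.
By inclusion–exclusion, the number of valid placements is Σ_{j=0}^{3} (−1)^j C(3,j)·(6−j)!.
Computing: 720 − 360 + 72 − 6 = 426.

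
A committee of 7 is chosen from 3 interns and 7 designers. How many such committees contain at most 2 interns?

85

Split by how many interns are chosen (0 through 2).
Sum: C(3,0)·C(7,7) + C(3,1)·C(7,6) + C(3,2)·C(7,5) = 1 + 21 + 63 = 85.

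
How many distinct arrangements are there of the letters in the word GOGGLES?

840

Letter multiplicities in GOGGLES: E×1, G×3, L×1, O×1, S×1.
So there are 7! / (3!) = 840 distinguishable arrangements.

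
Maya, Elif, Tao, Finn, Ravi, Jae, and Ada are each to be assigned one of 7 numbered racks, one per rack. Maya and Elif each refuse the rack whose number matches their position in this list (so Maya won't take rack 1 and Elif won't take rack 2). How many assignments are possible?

3720

Let Aᵢ (for i ∈ {1, 2}) be the placements that put person i in their forbidden rack. Any j of these fix j positions, leaving (7−j)! ways to fill the rest, and there are C(2,j) ways to pick which j.
By inclusion–exclusion, the number of valid placements is Σ_{j=0}^{2} (−1)^j C(2,j)·(7−j)!.
Computing: 5040 − 1440 + 120 = 3720.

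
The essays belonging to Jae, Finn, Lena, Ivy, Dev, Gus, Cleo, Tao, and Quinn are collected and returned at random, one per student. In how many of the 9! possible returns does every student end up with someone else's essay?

This is the derangement count D_9: permutations of 9 items with no fixed point.
By inclusion–exclusion this is Σ_{j=0}^{9} (−1)^j C(9,j)·(9−j)!.
Computing: 362880 − 362880 + 181440 − 60480 + 15120 − 3024 + 504 − 72 + 9 − 1 = 133496.

133496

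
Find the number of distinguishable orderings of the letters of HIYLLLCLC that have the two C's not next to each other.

Total arrangements of HIYLLLCLC: 9!/(4!·2!) = 7560.
Arrangements with the C's together: treat CC as one letter, giving (8)!/(4!) = 1680.
Hence 7560 − 1680 = 5880.

5880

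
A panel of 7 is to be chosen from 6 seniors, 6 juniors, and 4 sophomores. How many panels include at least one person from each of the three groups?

10408

Unrestricted: C(16,7) = 11440 ways to pick any 7 of the 16.
Selections missing a whole group: no seniors → C(10,7) = 120; no juniors → C(10,7) = 120; no sophomores → C(12,7) = 792.
Add back selections omitting two groups (i.e. drawn from a single group): C(6,7) + C(6,7) + C(4,7) = 0.
By inclusion–exclusion: 11440 − 1032 + 0 = 10408.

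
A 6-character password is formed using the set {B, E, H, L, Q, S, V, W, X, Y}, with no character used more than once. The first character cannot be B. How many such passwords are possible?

The first character has 10−1 = 9 choices (anything except B).
The remaining 5 characters are filled from the other 9 symbols without repetition: 9 × 8 × 7 × 6 × 5 = 15120.
Total: 9 × 15120 = 136080.

136080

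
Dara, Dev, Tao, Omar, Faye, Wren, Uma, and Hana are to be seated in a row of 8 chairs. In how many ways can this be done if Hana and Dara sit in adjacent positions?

10080

Place the 6 others and the Hana-Dara pair as 7 objects in a line; the pair has 2 internal arrangements.
That gives 2 × 7! = 2 × 5040 = 10080.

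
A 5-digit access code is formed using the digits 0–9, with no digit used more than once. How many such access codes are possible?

With no repetition, fill the 5 digits in order: 10 choices, then 9, down to 6.
That product is 10 × 9 × 8 × 7 × 6 = 30240.

30240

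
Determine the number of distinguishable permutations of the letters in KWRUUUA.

840

The 7 letters of KWRUUUA have repeats: U appearing 3 times.
The number of distinct arrangements is 7!/(3!) = 5040/6 = 840.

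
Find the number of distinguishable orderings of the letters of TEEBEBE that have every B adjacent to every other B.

Treat the 2 copies of B as a single block. The multiset to arrange is then {BB, E, E, E, E, T}, 6 items in all.
That gives (6)!/(4!) = 30 arrangements.

30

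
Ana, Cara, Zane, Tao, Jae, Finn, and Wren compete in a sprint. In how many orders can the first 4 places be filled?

There are 7 choices for 1st place, 6 for 2nd, and so on down to 4 for position 4.
That gives 7 × 6 × 5 × 4 = 840.

840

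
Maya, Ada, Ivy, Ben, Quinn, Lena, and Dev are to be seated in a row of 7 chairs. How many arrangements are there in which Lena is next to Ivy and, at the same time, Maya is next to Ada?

Treat {Lena,Ivy} as one block (2 orders) and {Maya,Ada} as another (2 orders).
That leaves 5 units to arrange: 2 × 2 × 5! = 4 × 120 = 480.

480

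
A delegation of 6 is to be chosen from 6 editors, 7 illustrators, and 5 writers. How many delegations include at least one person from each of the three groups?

Total 6-person selections from all 18: C(18,6) = 18564.
Selections missing a whole group: no editors → C(12,6) = 924; no illustrators → C(11,6) = 462; no writers → C(13,6) = 1716.
Add back selections omitting two groups (i.e. drawn from a single group): C(6,6) + C(7,6) + C(5,6) = 8.
By inclusion–exclusion: 18564 − 3102 + 8 = 15470.

15470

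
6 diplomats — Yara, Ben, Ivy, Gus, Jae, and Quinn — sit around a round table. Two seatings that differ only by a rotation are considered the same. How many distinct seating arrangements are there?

Around a circle, 6 distinct people have 6!/6 = (5)! = 120 rotationally distinct seatings.

120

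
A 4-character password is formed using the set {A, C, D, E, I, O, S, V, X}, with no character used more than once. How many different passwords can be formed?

This is a permutation of 4 out of 9: P(9,4) = 9!/5!.
That product is 9 × 8 × 7 × 6 = 3024.

3024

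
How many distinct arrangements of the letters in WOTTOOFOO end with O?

840

Fix O in the last position and arrange the remaining 8 letters.
Those 8 letters have O appearing 4 times and T appearing twice, giving (8)!/(4!·2!) = 840.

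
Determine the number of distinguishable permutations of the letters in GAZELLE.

1260

The 7 letters of GAZELLE have repeats: E appearing twice and L appearing twice.
So there are 7! / (2!·2!) = 1260 distinguishable arrangements.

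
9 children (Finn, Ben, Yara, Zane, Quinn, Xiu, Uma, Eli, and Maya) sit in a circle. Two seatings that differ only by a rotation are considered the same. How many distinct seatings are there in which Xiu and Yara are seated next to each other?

Treat {Xiu, Yara} as one unit (2 internal orders) and seat the resulting 8 units around the table: (7)! circular arrangements.
So 2 × (7)! = 2 × 5040 = 10080.

10080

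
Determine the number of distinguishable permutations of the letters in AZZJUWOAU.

45360

Letter multiplicities in AZZJUWOAU: A×2, J×1, O×1, U×2, W×1, Z×2.
So there are 9! / (2!·2!·2!) = 45360 distinguishable arrangements.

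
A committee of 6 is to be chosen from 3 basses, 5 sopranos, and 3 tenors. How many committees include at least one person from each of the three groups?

405

With no constraint there are C(11,6) = 462 possible selections.
Subtract selections that omit an entire group: no basses → C(8,6) = 28; no sopranos → C(6,6) = 1; no tenors → C(8,6) = 28.
Add back selections omitting two groups (i.e. drawn from a single group): C(3,6) + C(5,6) + C(3,6) = 0.
By inclusion–exclusion: 462 − 57 + 0 = 405.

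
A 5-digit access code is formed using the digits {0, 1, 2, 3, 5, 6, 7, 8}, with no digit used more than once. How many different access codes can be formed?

6720

This is a permutation of 5 out of 8: P(8,5) = 8!/3!.
That product is 8 × 7 × 6 × 5 × 4 = 6720.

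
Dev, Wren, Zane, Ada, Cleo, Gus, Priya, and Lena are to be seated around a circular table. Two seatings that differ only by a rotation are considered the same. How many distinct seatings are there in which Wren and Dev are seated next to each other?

1440

Glue Wren and Dev into a block (2 internal orders). Seating 7 units around a circle gives (6)! arrangements.
So 2 × (6)! = 2 × 720 = 1440.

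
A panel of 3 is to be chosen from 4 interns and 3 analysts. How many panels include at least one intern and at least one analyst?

30

With no constraint there are C(7,3) = 35 possible selections.
Selections missing a whole group: no interns → C(3,3) = 1; no analysts → C(4,3) = 4.
Both groups omitted at once is impossible, so 35 − 5 = 30.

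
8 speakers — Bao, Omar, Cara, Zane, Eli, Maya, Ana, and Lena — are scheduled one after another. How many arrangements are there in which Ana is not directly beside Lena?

30240

There are 8! = 40320 arrangements in all. If Ana and Lena are adjacent, merging them into one block gives 2·(7)! = 10080 arrangements.
Complementary counting: 40320 − 10080 = 30240.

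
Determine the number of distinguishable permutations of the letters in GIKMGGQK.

The 8 letters of GIKMGGQK have repeats: G appearing 3 times and K appearing twice.
The number of distinct arrangements is 8!/(3!·2!) = 40320/12 = 3360.

3360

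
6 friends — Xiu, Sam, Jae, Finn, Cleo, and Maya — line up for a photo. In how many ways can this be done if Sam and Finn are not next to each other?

Of the 6! = 720 arrangements, those with Sam and Finn adjacent number 2 × 5! = 240 (treat the pair as a block with 2 internal orders).
So 720 − 240 = 480 arrangements keep them apart.

480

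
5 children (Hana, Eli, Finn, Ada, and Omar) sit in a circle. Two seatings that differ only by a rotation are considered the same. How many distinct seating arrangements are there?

24

Seat Hana anywhere (absorbing the rotational symmetry), then permute the other 4: (4)! = 24.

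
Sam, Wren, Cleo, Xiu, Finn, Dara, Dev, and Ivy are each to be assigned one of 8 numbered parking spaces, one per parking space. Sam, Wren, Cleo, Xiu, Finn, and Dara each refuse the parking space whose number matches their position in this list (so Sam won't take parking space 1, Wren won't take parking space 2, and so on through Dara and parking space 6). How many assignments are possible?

Let Aᵢ (for 1 ≤ i ≤ 6) be the placements that put person i in their forbidden parking space. Any j of these fix j positions, leaving (8−j)! ways to fill the rest, and there are C(6,j) ways to pick which j.
By inclusion–exclusion, the number of valid placements is Σ_{j=0}^{6} (−1)^j C(6,j)·(8−j)!.
Computing: 40320 − 30240 + 10800 − 2400 + 360 − 36 + 2 = 18806.

18806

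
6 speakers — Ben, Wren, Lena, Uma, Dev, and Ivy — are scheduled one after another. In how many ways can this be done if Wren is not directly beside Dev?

480

There are 6! = 720 arrangements in all. If Wren and Dev are adjacent, merging them into one block gives 2·(5)! = 240 arrangements.
So 720 − 240 = 480 arrangements keep them apart.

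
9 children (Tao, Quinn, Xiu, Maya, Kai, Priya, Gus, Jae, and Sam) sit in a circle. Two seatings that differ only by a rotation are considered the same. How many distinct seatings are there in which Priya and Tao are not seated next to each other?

All circular seatings of 9 people number (8)! = 40320.
Seatings with Priya beside Tao: treat them as a block with 2 internal orders, giving 2 × (7)! = 10080.
Subtracting, 40320 − 10080 = 30240.

30240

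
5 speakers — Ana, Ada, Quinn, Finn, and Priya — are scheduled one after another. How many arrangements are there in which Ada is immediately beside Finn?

Glue Ada and Finn into one block (2 internal orders), leaving 4 units to arrange in a row.
So the count is 2·(4)! = 48.

48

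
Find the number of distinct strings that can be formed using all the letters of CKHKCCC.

CKHKCCC has 7 letters with C appearing 4 times and K appearing twice.
So there are 7! / (4!·2!) = 105 distinguishable arrangements.

105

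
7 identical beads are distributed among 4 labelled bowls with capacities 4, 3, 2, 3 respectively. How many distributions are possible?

37

Ignoring the caps, the number of non-negative solutions to x_1+…+x_4 = 7 is C(10,3) = 120.
Subtract solutions that violate a single cap (substitute x_i' = x_i − (cap_i+1)): x_1 ≥ 5 gives C(5,3) = 10; x_2 ≥ 4 gives C(6,3) = 20; x_3 ≥ 3 gives C(7,3) = 35; x_4 ≥ 4 gives C(6,3) = 20. Together 85.
Add back pairs where two caps are both exceeded: 0 + 0 + 0 + 1 + 0 + 1 = 2.
By inclusion–exclusion the count is 120 − 85 + 2 = 37.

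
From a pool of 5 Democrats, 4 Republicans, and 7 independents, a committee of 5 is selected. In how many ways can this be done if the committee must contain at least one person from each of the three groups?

Unrestricted: C(16,5) = 4368 ways to pick any 5 of the 16.
Selections missing a whole group: no Democrats → C(11,5) = 462; no Republicans → C(12,5) = 792; no independents → C(9,5) = 126.
Add back selections omitting two groups (i.e. drawn from a single group): C(5,5) + C(4,5) + C(7,5) = 22.
By inclusion–exclusion: 4368 − 1380 + 22 = 3010.

3010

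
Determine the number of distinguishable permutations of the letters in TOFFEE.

180

Letter multiplicities in TOFFEE: E×2, F×2, O×1, T×1.
The number of distinct arrangements is 6!/(2!·2!) = 720/4 = 180.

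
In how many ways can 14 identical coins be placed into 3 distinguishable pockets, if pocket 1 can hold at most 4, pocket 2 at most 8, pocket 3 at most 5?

10

By stars and bars, unrestricted non-negative solutions to x_1+…+x_3 = 14 number C(14+2,2) = 120.
Subtract solutions that violate a single cap (substitute x_i' = x_i − (cap_i+1)): x_1 ≥ 5 gives C(11,2) = 55; x_2 ≥ 9 gives C(7,2) = 21; x_3 ≥ 6 gives C(10,2) = 45. Together 121.
Add back pairs where two caps are both exceeded: 1 + 10 + 0 = 11.
By inclusion–exclusion the count is 120 − 121 + 11 = 10.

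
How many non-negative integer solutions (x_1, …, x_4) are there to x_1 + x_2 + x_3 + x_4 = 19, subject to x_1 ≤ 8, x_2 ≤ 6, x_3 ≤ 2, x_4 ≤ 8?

46

Without the upper bounds there are C(22,3) = 1540 ways to split 19 among 4 variables.
Subtract solutions that violate a single cap (substitute x_i' = x_i − (cap_i+1)): x_1 ≥ 9 gives C(13,3) = 286; x_2 ≥ 7 gives C(15,3) = 455; x_3 ≥ 3 gives C(19,3) = 969; x_4 ≥ 9 gives C(13,3) = 286. Together 1996.
Add back pairs where two caps are both exceeded: 20 + 120 + 4 + 220 + 20 + 120 = 504.
Subtract triples: 1 + 0 + 0 + 1 = 2.
By inclusion–exclusion the count is 1540 − 1996 + 504 − 2 = 46.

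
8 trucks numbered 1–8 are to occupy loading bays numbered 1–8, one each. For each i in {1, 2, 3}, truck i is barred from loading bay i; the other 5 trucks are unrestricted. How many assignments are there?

Let Aᵢ (for i ∈ {1, 2, 3}) be the placements that put truck i in its forbidden loading bay. Any j of these fix j positions, leaving (8−j)! ways to fill the rest, and there are C(3,j) ways to pick which j.
By inclusion–exclusion, the number of valid placements is Σ_{j=0}^{3} (−1)^j C(3,j)·(8−j)!.
Computing: 40320 − 15120 + 2160 − 120 = 27240.

27240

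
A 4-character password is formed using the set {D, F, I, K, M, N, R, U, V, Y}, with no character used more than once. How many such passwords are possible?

Choose and order 4 of the 10 symbols: the first character has 10 options, the next 9, then 8, 7.
That product is 10 × 9 × 8 × 7 = 5040.

5040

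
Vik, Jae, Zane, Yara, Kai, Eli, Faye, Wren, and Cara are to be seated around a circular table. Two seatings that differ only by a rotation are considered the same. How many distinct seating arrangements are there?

Around a circle, 9 distinct people have 9!/9 = (8)! = 40320 rotationally distinct seatings.

40320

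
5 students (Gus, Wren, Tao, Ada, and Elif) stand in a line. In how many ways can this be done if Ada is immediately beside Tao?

Treat {Ada, Tao} as a single unit. There are 4 units to order, and the pair itself can be ordered 2 ways.
So the count is 2·(4)! = 48.

48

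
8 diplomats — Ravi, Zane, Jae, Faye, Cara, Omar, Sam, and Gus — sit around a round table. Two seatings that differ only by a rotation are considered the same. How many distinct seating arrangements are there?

5040

Fix one person's seat to break rotational symmetry; the remaining 7 people can be arranged in (7)! = 5040 ways.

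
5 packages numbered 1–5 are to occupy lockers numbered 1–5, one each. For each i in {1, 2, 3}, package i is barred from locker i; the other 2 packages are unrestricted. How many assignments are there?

Let Aᵢ (for i ∈ {1, 2, 3}) be the placements that put package i in its forbidden locker. Any j of these fix j positions, leaving (5−j)! ways to fill the rest, and there are C(3,j) ways to pick which j.
By inclusion–exclusion, the number of valid placements is Σ_{j=0}^{3} (−1)^j C(3,j)·(5−j)!.
Computing: 120 − 72 + 18 − 2 = 64.

64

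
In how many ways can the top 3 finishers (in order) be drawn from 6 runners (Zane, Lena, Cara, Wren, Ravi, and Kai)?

120

This is an ordered selection of 3 from 6: P(6,3).
That gives 6 × 5 × 4 = 120.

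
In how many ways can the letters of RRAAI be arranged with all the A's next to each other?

12

Treat the 2 copies of A as a single block. The multiset to arrange is then {AA, I, R, R}, 4 items in all.
That gives (4)!/(2!) = 12 arrangements.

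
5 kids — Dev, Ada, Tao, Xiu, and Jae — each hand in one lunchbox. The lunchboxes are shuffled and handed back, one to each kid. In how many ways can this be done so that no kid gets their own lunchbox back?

44

Let Aᵢ be the assignments in which kid i gets their own lunchbox. We want the size of the complement of A₁∪…∪A_5.
By inclusion–exclusion this is Σ_{j=0}^{5} (−1)^j C(5,j)·(5−j)!.
Computing: 120 − 120 + 60 − 20 + 5 − 1 = 44.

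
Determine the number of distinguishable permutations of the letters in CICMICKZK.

Letter multiplicities in CICMICKZK: C×3, I×2, K×2, M×1, Z×1.
So there are 9! / (3!·2!·2!) = 15120 distinguishable arrangements.

15120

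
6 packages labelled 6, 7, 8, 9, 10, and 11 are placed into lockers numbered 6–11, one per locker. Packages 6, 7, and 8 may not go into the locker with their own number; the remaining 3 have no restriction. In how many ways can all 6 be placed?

426

Let Aᵢ (for i ∈ {6, 7, 8}) be the placements that put package i in its forbidden locker. Any j of these fix j positions, leaving (6−j)! ways to fill the rest, and there are C(3,j) ways to pick which j.
By inclusion–exclusion, the number of valid placements is Σ_{j=0}^{3} (−1)^j C(3,j)·(6−j)!.
Computing: 720 − 360 + 72 − 6 = 426.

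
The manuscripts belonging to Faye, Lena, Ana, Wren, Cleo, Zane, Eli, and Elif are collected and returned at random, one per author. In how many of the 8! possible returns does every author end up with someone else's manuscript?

14833

Let Aᵢ be the assignments in which author i gets their own manuscript. We want the size of the complement of A₁∪…∪A_8.
By inclusion–exclusion this is Σ_{j=0}^{8} (−1)^j C(8,j)·(8−j)!.
Computing: 40320 − 40320 + 20160 − 6720 + 1680 − 336 + 56 − 8 + 1 = 14833.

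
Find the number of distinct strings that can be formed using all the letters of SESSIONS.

SESSIONS has 8 letters with S appearing 4 times.
So there are 8! / (4!) = 1680 distinguishable arrangements.

1680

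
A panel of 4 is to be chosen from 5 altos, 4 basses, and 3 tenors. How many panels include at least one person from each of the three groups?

With no constraint there are C(12,4) = 495 possible selections.
Subtract selections that omit an entire group: no altos → C(7,4) = 35; no basses → C(8,4) = 70; no tenors → C(9,4) = 126.
Add back selections omitting two groups (i.e. drawn from a single group): C(5,4) + C(4,4) + C(3,4) = 6.
By inclusion–exclusion: 495 − 231 + 6 = 270.

270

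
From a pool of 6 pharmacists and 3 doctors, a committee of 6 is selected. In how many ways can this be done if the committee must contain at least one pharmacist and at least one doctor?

With no constraint there are C(9,6) = 84 possible selections.
Selections missing a whole group: no pharmacists → C(3,6) = 0; no doctors → C(6,6) = 1.
Both groups omitted at once is impossible, so 84 − 1 = 83.

83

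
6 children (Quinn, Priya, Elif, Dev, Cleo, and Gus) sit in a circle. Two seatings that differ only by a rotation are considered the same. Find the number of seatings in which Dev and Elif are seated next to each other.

Glue Dev and Elif into a block (2 internal orders). Seating 5 units around a circle gives (4)! arrangements.
So 2 × (4)! = 2 × 24 = 48.

48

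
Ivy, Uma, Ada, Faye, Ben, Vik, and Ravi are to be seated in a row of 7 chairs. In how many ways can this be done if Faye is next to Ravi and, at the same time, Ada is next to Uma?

Treat {Faye,Ravi} as one block (2 orders) and {Ada,Uma} as another (2 orders).
That leaves 5 units to arrange: 2 × 2 × 5! = 4 × 120 = 480.

480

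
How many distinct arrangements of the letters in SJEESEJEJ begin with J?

Fix J in the first position and arrange the remaining 8 letters.
Those 8 letters have E appearing 4 times, J appearing twice, and S appearing twice, giving (8)!/(4!·2!·2!) = 420.

420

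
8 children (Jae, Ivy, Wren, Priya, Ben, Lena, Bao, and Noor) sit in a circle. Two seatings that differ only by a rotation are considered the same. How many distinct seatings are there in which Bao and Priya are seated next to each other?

Glue Bao and Priya into a block (2 internal orders). Seating 7 units around a circle gives (6)! arrangements.
So 2 × (6)! = 2 × 720 = 1440.

1440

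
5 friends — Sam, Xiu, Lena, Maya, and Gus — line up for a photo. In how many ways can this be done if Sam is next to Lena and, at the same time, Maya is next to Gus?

24

Treat {Sam,Lena} as one block (2 orders) and {Maya,Gus} as another (2 orders).
That leaves 3 units to arrange: 2 × 2 × 3! = 4 × 6 = 24.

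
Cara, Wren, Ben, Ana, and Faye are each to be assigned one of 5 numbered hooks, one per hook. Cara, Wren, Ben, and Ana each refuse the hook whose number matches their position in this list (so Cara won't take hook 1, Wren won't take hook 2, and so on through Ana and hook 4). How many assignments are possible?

Let Aᵢ (for 1 ≤ i ≤ 4) be the placements that put person i in their forbidden hook. Any j of these fix j positions, leaving (5−j)! ways to fill the rest, and there are C(4,j) ways to pick which j.
By inclusion–exclusion, the number of valid placements is Σ_{j=0}^{4} (−1)^j C(4,j)·(5−j)!.
Computing: 120 − 96 + 36 − 8 + 1 = 53.

53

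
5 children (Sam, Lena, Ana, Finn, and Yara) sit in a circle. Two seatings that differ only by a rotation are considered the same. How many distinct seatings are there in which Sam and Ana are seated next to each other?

12

Glue Sam and Ana into a block (2 internal orders). Seating 4 units around a circle gives (3)! arrangements.
So 2 × (3)! = 2 × 6 = 12.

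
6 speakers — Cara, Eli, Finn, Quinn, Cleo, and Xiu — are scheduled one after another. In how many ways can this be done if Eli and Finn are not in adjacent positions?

There are 6! = 720 arrangements in all. If Eli and Finn are adjacent, merging them into one block gives 2·(5)! = 240 arrangements.
So 720 − 240 = 480 arrangements keep them apart.

480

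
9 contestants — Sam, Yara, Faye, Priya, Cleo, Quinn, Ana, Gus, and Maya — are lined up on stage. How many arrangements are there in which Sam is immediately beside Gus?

Place the 7 others and the Sam-Gus pair as 8 objects in a line; the pair has 2 internal arrangements.
So the count is 2·(8)! = 80640.

80640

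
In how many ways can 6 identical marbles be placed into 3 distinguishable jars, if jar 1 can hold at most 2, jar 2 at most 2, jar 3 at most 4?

Without the upper bounds there are C(8,2) = 28 ways to split 6 among 3 jars.
Subtract solutions that violate a single cap (substitute x_i' = x_i − (cap_i+1)): x_1 ≥ 3 gives C(5,2) = 10; x_2 ≥ 3 gives C(5,2) = 10; x_3 ≥ 5 gives C(3,2) = 3. Together 23.
Add back pairs where two caps are both exceeded: 1 + 0 + 0 = 1.
By inclusion–exclusion the count is 28 − 23 + 1 = 6.

6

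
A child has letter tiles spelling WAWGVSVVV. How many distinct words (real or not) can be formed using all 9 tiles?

7560

WAWGVSVVV has 9 letters with V appearing 4 times and W appearing twice.
So there are 9! / (4!·2!) = 7560 distinguishable arrangements.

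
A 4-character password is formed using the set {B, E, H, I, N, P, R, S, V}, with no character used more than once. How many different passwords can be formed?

Choose and order 4 of the 9 symbols: the first character has 9 options, the next 8, then 7, 6.
9 × 8 × 7 × 6 = 3024.

3024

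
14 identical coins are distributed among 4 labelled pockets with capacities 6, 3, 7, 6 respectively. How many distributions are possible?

Ignoring the caps, the number of non-negative solutions to x_1+…+x_4 = 14 is C(17,3) = 680.
Subtract solutions that violate a single cap (substitute x_i' = x_i − (cap_i+1)): x_1 ≥ 7 gives C(10,3) = 120; x_2 ≥ 4 gives C(13,3) = 286; x_3 ≥ 8 gives C(9,3) = 84; x_4 ≥ 7 gives C(10,3) = 120. Together 610.
Add back pairs where two caps are both exceeded: 20 + 0 + 1 + 10 + 20 + 0 = 51.
By inclusion–exclusion the count is 680 − 610 + 51 = 121.

121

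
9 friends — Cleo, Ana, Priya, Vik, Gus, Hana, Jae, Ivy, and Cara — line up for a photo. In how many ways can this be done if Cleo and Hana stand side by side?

Treat {Cleo, Hana} as a single unit. There are 8 units to order, and the pair itself can be ordered 2 ways.
That gives 2 × 8! = 2 × 40320 = 80640.

80640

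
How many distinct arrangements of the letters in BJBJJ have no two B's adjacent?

Total arrangements of BJBJJ: 5!/(3!·2!) = 10.
If the two B's are adjacent, glue them into one block, leaving 4 items to arrange: (4)!/(3!) = 4 ways.
Subtracting, 10 − 4 = 6 arrangements keep the B's apart.

6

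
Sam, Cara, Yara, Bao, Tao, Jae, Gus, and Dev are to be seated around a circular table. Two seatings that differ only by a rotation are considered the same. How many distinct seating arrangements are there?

Seat Sam anywhere (absorbing the rotational symmetry), then permute the other 7: (7)! = 5040.

5040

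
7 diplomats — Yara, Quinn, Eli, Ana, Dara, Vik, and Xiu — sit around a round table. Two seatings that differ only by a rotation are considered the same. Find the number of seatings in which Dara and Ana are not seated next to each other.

All circular seatings of 7 people number (6)! = 720.
Seatings with Dara beside Ana: treat them as a block with 2 internal orders, giving 2 × (5)! = 240.
Subtracting, 720 − 240 = 480.

480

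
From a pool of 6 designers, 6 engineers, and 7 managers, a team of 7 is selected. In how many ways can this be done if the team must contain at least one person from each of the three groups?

46165

Total 7-person selections from all 19: C(19,7) = 50388.
Selections missing a whole group: no designers → C(13,7) = 1716; no engineers → C(13,7) = 1716; no managers → C(12,7) = 792.
Add back selections omitting two groups (i.e. drawn from a single group): C(6,7) + C(6,7) + C(7,7) = 1.
By inclusion–exclusion: 50388 − 4224 + 1 = 46165.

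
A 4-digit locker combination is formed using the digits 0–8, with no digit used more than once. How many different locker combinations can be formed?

3024

With no repetition, fill the 4 digits in order: 9 choices, then 8, down to 6.
That product is 9 × 8 × 7 × 6 = 3024.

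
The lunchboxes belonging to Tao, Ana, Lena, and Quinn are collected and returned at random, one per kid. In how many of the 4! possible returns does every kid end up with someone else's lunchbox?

This is the derangement count D_4: permutations of 4 items with no fixed point.
By inclusion–exclusion this is Σ_{j=0}^{4} (−1)^j C(4,j)·(4−j)!.
Computing: 24 − 24 + 12 − 4 + 1 = 9.

9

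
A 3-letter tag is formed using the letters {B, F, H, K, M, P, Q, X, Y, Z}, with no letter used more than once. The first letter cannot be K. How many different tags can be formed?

The first letter has 10−1 = 9 choices (anything except K).
The remaining 2 letters are filled from the other 9 symbols without repetition: 9 × 8 = 72.
Total: 9 × 72 = 648.

648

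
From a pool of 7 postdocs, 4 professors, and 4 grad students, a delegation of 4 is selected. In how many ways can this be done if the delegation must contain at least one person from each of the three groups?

Unrestricted: C(15,4) = 1365 ways to pick any 4 of the 15.
Subtract selections that omit an entire group: no postdocs → C(8,4) = 70; no professors → C(11,4) = 330; no grad students → C(11,4) = 330.
Add back selections omitting two groups (i.e. drawn from a single group): C(7,4) + C(4,4) + C(4,4) = 37.
By inclusion–exclusion: 1365 − 730 + 37 = 672.

672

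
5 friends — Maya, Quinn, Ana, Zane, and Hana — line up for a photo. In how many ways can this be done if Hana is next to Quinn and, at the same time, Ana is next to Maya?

Treat {Hana,Quinn} as one block (2 orders) and {Ana,Maya} as another (2 orders).
That leaves 3 units to arrange: 2 × 2 × 3! = 4 × 6 = 24.

24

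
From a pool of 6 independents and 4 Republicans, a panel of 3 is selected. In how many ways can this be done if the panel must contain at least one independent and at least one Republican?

Total 3-person selections from all 10: C(10,3) = 120.
Subtract selections that omit an entire group: no independents → C(4,3) = 4; no Republicans → C(6,3) = 20.
Both groups omitted at once is impossible, so 120 − 24 = 96.

96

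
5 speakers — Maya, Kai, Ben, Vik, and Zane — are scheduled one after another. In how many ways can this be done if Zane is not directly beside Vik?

72

There are 5! = 120 arrangements in all. If Zane and Vik are adjacent, merging them into one block gives 2·(4)! = 48 arrangements.
So 120 − 48 = 72 arrangements keep them apart.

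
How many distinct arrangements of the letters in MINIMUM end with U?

60

With the last slot taken by U, it remains to arrange the other 6 letters (MINIMM).
Those 6 letters have I appearing twice and M appearing 3 times, giving (6)!/(3!·2!) = 60.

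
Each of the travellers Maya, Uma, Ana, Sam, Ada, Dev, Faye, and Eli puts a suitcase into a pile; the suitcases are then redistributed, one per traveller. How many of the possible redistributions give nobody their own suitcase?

14833

Count assignments avoiding every fixed point. For any j of the 8 travellers fixed to their own suitcase, the other 8−j can be arranged in (8−j)! ways.
By inclusion–exclusion this is Σ_{j=0}^{8} (−1)^j C(8,j)·(8−j)!.
Computing: 40320 − 40320 + 20160 − 6720 + 1680 − 336 + 56 − 8 + 1 = 14833.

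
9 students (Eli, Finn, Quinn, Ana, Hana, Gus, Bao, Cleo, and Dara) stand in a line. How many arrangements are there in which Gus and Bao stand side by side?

Glue Gus and Bao into one block (2 internal orders), leaving 8 units to arrange in a row.
That gives 2 × 8! = 2 × 40320 = 80640.

80640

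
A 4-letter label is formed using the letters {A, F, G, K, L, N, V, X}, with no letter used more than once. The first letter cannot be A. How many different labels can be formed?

1470

The first letter has 8−1 = 7 choices (anything except A).
The remaining 3 letters are filled from the other 7 symbols without repetition: 7 × 6 × 5 = 210.
Total: 7 × 210 = 1470.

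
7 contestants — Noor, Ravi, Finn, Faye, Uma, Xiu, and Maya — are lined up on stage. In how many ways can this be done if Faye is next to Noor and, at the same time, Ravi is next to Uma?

480

Treat {Faye,Noor} as one block (2 orders) and {Ravi,Uma} as another (2 orders).
That leaves 5 units to arrange: 2 × 2 × 5! = 4 × 120 = 480.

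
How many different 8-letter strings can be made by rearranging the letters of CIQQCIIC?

CIQQCIIC has 8 letters with C appearing 3 times, I appearing 3 times, and Q appearing twice.
So there are 8! / (3!·3!·2!) = 560 distinguishable arrangements.

560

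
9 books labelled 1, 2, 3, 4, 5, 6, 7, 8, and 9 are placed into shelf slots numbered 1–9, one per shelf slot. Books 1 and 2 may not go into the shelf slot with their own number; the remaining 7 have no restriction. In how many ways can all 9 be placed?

287280

Let Aᵢ (for i ∈ {1, 2}) be the placements that put book i in its forbidden shelf slot. Any j of these fix j positions, leaving (9−j)! ways to fill the rest, and there are C(2,j) ways to pick which j.
By inclusion–exclusion, the number of valid placements is Σ_{j=0}^{2} (−1)^j C(2,j)·(9−j)!.
Computing: 362880 − 80640 + 5040 = 287280.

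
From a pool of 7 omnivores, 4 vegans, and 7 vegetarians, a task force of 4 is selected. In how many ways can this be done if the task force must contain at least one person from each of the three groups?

Unrestricted: C(18,4) = 3060 ways to pick any 4 of the 18.
Subtract selections that omit an entire group: no omnivores → C(11,4) = 330; no vegans → C(14,4) = 1001; no vegetarians → C(11,4) = 330.
Add back selections omitting two groups (i.e. drawn from a single group): C(7,4) + C(4,4) + C(7,4) = 71.
By inclusion–exclusion: 3060 − 1661 + 71 = 1470.

1470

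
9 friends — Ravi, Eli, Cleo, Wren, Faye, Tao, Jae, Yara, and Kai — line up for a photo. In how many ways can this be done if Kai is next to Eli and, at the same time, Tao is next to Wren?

20160

Treat {Kai,Eli} as one block (2 orders) and {Tao,Wren} as another (2 orders).
That leaves 7 units to arrange: 2 × 2 × 7! = 4 × 5040 = 20160.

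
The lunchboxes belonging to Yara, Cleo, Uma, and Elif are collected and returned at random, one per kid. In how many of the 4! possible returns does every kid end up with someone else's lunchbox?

Let Aᵢ be the assignments in which kid i gets their own lunchbox. We want the size of the complement of A₁∪…∪A_4.
By inclusion–exclusion this is Σ_{j=0}^{4} (−1)^j C(4,j)·(4−j)!.
Computing: 24 − 24 + 12 − 4 + 1 = 9.

9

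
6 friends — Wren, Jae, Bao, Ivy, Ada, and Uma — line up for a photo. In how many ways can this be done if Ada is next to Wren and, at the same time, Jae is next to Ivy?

96

Treat {Ada,Wren} as one block (2 orders) and {Jae,Ivy} as another (2 orders).
That leaves 4 units to arrange: 2 × 2 × 4! = 4 × 24 = 96.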